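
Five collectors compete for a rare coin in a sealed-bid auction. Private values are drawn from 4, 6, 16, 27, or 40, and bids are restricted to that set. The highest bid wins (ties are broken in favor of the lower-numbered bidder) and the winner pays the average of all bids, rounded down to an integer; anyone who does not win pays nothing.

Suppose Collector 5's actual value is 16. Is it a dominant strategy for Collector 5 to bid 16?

Consider the case where Collector 1 bids 4, Collector 2 bids 4, Collector 3 bids 4 and Collector 4 bids 4.
Truthful bid 16: wins, pays 6, utility 16 - 6 = 10.
Bid 6 instead: wins, pays 4, utility 16 - 4 = 12.
Since 12 > 10, bidding 6 is strictly better here, so truthful bidding is not dominant.

No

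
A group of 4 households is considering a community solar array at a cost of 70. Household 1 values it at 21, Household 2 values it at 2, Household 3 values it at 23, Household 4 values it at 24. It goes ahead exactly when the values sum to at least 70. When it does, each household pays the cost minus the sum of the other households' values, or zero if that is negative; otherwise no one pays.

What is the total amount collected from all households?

70

Total value 70 ≥ cost 70, so it is built.
Household 1: others sum to 49; max(0, 70 - 49) = 21.
Household 2: others sum to 68; max(0, 70 - 68) = 2.
Household 3: others sum to 47; max(0, 70 - 47) = 23.
Household 4: others sum to 46; max(0, 70 - 46) = 24.
Total collected = 21 + 2 + 23 + 24 = 70.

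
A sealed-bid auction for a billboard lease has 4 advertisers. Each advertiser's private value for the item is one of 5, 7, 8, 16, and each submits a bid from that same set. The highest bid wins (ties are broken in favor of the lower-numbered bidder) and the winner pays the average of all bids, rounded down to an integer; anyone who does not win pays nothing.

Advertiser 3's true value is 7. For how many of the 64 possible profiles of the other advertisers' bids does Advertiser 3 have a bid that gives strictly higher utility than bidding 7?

6

Others bid (5, 5, 8): truth gives 0; bid 8 gives 1 > 0. Violating.
Others bid (5, 7, 5): truth gives 0; bid 8 gives 1 > 0. Violating.
Others bid (5, 7, 7): truth gives 0; bid 8 gives 1 > 0. Violating.
Others bid (7, 5, 5): truth gives 0; bid 8 gives 1 > 0. Violating.
Others bid (5, 5, 5): truth gives 2; no alternative beats it.
Others bid (5, 5, 7): truth gives 1; no alternative beats it.
(Checking all 64 profiles: 6 have a profitable deviation, 58 do not.)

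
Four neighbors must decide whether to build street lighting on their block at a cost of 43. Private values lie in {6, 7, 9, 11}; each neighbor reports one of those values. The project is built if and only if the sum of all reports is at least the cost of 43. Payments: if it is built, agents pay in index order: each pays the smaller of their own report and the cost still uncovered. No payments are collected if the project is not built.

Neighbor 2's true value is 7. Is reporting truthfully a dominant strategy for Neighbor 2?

Check each profile of the others' reports and compare truth against every alternative report.
Others report (6, 6, 6): truth gives 0, best alternative gives 0.
Others report (6, 6, 7): truth gives 0, best alternative gives 0.
Others report (6, 6, 9): truth gives 0, best alternative gives 0.
Others report (6, 6, 11): truth gives 0, best alternative gives 0.
Others report (6, 7, 6): truth gives 0, best alternative gives 0.
Others report (6, 7, 7): truth gives 0, best alternative gives 0.
(Remaining 58 profiles checked similarly; truth is weakly best in each.)
In every case the truthful report is at least as good as any alternative, so it is a dominant strategy.

Yes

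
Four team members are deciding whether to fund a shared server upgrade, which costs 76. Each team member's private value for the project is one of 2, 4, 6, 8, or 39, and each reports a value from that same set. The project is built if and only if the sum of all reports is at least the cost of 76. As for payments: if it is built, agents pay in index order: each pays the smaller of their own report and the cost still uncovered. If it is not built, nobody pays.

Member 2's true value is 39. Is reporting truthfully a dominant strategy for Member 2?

Consider the case where Member 1 reports 2, Member 3 reports 39 and Member 4 reports 39.
Truthful report 39: project built, pays 39, utility 39 - 39 = 0.
Report 2 instead: project built, pays 2, utility 39 - 2 = 37.
Since 37 > 0, reporting 2 is strictly better here, so truthful reporting is not dominant.

No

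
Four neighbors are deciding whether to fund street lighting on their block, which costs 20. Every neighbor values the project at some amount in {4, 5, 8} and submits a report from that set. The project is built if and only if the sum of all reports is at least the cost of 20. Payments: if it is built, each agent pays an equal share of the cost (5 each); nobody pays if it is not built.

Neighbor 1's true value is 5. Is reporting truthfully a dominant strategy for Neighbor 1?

Yes

Check each profile of the others' reports and compare truth against every alternative report.
Others report (4, 4, 4): truth gives 0, best alternative gives 0.
Others report (4, 4, 5): truth gives 0, best alternative gives 0.
Others report (4, 4, 8): truth gives 0, best alternative gives 0.
Others report (4, 5, 4): truth gives 0, best alternative gives 0.
Others report (4, 5, 5): truth gives 0, best alternative gives 0.
Others report (4, 5, 8): truth gives 0, best alternative gives 0.
(Remaining 21 profiles checked similarly; truth is weakly best in each.)
In every case the truthful report is at least as good as any alternative, so it is a dominant strategy.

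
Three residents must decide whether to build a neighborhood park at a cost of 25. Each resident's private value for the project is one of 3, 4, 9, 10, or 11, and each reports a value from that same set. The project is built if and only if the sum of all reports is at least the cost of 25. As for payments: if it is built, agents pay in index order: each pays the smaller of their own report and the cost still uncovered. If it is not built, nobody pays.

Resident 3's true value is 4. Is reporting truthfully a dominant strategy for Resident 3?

Yes

Check each profile of the others' reports and compare truth against every alternative report.
Others report (11, 11): truth gives 1, best alternative gives 1.
Others report (3, 3): truth gives 0, best alternative gives 0.
Others report (3, 4): truth gives 0, best alternative gives 0.
Others report (3, 9): truth gives 0, best alternative gives 0.
Others report (3, 10): truth gives 0, best alternative gives 0.
Others report (3, 11): truth gives 0, best alternative gives 0.
(Remaining 19 profiles checked similarly; truth is weakly best in each.)
In every case the truthful report is at least as good as any alternative, so it is a dominant strategy.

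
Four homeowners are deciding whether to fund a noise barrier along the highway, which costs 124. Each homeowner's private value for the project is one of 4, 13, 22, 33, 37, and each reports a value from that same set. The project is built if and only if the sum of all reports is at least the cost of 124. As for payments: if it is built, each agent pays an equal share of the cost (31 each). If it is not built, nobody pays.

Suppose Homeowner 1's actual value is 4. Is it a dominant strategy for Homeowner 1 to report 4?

Yes

Check each profile of the others' reports and compare truth against every alternative report.
Others report (37, 37, 37): truth gives 0, best alternative gives -27.
Others report (4, 4, 4): truth gives 0, best alternative gives 0.
Others report (4, 4, 13): truth gives 0, best alternative gives 0.
Others report (4, 4, 22): truth gives 0, best alternative gives 0.
Others report (4, 4, 33): truth gives 0, best alternative gives 0.
Others report (4, 4, 37): truth gives 0, best alternative gives 0.
(Remaining 119 profiles checked similarly; truth is weakly best in each.)
In every case the truthful report is at least as good as any alternative, so it is a dominant strategy.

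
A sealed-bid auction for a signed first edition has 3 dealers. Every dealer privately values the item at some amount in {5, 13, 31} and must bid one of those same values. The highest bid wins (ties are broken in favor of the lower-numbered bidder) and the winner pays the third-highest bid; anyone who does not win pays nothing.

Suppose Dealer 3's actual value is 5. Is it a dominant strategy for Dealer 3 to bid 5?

Yes

Check each profile of the others' bids and compare truth against every alternative bid.
Others bid (5, 5): truth gives 0, best alternative gives 0.
Others bid (5, 13): truth gives 0, best alternative gives 0.
Others bid (5, 31): truth gives 0, best alternative gives 0.
Others bid (13, 5): truth gives 0, best alternative gives 0.
Others bid (13, 13): truth gives 0, best alternative gives 0.
Others bid (13, 31): truth gives 0, best alternative gives 0.
(Remaining 3 profiles checked similarly; truth is weakly best in each.)
In every case the truthful bid is at least as good as any alternative, so it is a dominant strategy.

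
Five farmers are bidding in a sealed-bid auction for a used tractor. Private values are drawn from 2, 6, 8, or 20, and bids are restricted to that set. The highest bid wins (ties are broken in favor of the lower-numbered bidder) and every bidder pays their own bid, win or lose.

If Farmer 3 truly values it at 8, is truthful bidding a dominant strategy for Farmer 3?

No

Consider the case where Farmer 1 bids 2, Farmer 2 bids 2, Farmer 4 bids 2 and Farmer 5 bids 2.
Truthful bid 8: wins, pays 8, utility 8 - 8 = 0.
Bid 6 instead: wins, pays 6, utility 8 - 6 = 2.
Since 2 > 0, bidding 6 is strictly better here, so truthful bidding is not dominant.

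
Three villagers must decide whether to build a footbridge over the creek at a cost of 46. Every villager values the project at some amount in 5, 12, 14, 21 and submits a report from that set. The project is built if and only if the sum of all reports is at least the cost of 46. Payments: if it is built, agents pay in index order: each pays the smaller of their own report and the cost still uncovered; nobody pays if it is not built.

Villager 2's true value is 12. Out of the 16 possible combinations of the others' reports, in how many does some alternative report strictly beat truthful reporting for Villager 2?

1

Others report (21, 21): truth gives 0; report 5 gives 7 > 0. Violating.
Others report (5, 5): truth gives 0; no alternative beats it.
Others report (5, 12): truth gives 0; no alternative beats it.
(Checking all 16 profiles: 1 has a profitable deviation, 15 do not.)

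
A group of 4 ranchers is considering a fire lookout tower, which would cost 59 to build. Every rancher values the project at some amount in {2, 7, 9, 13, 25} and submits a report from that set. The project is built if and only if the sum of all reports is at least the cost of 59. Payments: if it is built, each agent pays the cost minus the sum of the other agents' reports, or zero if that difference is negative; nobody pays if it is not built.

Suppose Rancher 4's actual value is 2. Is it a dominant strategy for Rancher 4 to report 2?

Yes

Check each profile of the others' reports and compare truth against every alternative report.
Others report (2, 25, 25): truth gives 0, best alternative gives -5.
Others report (25, 2, 25): truth gives 0, best alternative gives -5.
Others report (25, 25, 2): truth gives 0, best alternative gives -5.
Others report (9, 25, 25): truth gives 2, best alternative gives 2.
Others report (13, 25, 25): truth gives 2, best alternative gives 2.
Others report (25, 9, 25): truth gives 2, best alternative gives 2.
(Remaining 119 profiles checked similarly; truth is weakly best in each.)
In every case the truthful report is at least as good as any alternative, so it is a dominant strategy.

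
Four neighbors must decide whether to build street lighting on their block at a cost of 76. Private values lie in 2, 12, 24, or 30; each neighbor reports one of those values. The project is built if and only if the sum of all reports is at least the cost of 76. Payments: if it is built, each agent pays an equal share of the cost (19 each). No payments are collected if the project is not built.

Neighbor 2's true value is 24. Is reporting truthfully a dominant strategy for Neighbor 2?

Consider the case where Neighbor 1 reports 2, Neighbor 3 reports 24 and Neighbor 4 reports 24.
Truthful report 24: project not built, utility 0.
Report 30 instead: project built, pays 19, utility 24 - 19 = 5.
Since 5 > 0, reporting 30 is strictly better here, so truthful reporting is not dominant.

No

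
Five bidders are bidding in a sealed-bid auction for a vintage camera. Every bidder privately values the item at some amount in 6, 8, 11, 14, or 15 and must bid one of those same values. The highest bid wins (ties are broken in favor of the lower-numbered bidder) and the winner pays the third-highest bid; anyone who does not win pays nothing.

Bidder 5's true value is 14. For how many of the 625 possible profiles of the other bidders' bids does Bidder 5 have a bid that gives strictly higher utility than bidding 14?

Others bid (6, 6, 6, 14): truth gives 0; bid 15 gives 8 > 0. Violating.
Others bid (6, 6, 8, 14): truth gives 0; bid 15 gives 6 > 0. Violating.
Others bid (6, 6, 11, 14): truth gives 0; bid 15 gives 3 > 0. Violating.
Others bid (6, 6, 14, 6): truth gives 0; bid 15 gives 8 > 0. Violating.
Others bid (6, 6, 6, 6): truth gives 8; no alternative beats it.
Others bid (6, 6, 6, 8): truth gives 8; no alternative beats it.
(Checking all 625 profiles: 108 have a profitable deviation, 517 do not.)

108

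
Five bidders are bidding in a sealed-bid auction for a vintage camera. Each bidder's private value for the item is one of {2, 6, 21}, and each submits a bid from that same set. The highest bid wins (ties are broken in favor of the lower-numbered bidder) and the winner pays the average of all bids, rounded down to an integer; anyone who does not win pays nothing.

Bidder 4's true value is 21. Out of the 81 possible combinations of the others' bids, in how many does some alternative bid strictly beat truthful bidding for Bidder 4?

2

Others bid (2, 2, 2, 2): truth gives 16; bid 6 gives 19 > 16. Violating.
Others bid (2, 2, 2, 6): truth gives 15; bid 6 gives 18 > 15. Violating.
Others bid (2, 2, 2, 21): truth gives 12; no alternative beats it.
Others bid (2, 2, 6, 2): truth gives 15; no alternative beats it.
(Checking all 81 profiles: 2 have a profitable deviation, 79 do not.)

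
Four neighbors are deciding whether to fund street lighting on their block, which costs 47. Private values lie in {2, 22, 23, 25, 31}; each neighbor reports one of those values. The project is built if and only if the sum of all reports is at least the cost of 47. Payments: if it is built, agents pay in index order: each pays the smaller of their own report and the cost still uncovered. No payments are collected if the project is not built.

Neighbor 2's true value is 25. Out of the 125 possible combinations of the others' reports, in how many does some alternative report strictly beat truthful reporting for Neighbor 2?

Others report (2, 2, 22): truth gives 0; report 22 gives 3 > 0. Violating.
Others report (2, 2, 23): truth gives 0; report 22 gives 3 > 0. Violating.
Others report (2, 2, 25): truth gives 0; report 22 gives 3 > 0. Violating.
Others report (2, 2, 31): truth gives 0; report 22 gives 3 > 0. Violating.
Others report (2, 2, 2): truth gives 0; no alternative beats it.
Others report (25, 2, 2): truth gives 3; no alternative beats it.
(Checking all 125 profiles: 122 have a profitable deviation, 3 do not.)

122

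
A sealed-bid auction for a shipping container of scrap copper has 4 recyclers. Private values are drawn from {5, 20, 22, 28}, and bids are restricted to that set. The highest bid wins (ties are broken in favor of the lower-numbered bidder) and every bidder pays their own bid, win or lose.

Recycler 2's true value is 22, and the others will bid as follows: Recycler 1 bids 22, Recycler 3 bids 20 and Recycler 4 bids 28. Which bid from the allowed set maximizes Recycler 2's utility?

Bid 5: loses but pays 5, utility -5.
Bid 20: loses but pays 20, utility -20.
Bid 22: loses but pays 22, utility -22.
Bid 28: wins, pays 28, utility 22 - 28 = -6.
The best choice is 5 with utility -5.

5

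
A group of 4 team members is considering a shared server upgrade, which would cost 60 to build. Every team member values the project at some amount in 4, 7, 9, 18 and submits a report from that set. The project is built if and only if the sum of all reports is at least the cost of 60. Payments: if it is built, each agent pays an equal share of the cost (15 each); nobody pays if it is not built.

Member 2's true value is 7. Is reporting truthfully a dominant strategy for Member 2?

Consider the case where Member 1 reports 18, Member 3 reports 18 and Member 4 reports 18.
Truthful report 7: project built, pays 15, utility 7 - 15 = -8.
Report 4 instead: project not built, utility 0.
Since 0 > -8, reporting 4 is strictly better here, so truthful reporting is not dominant.

No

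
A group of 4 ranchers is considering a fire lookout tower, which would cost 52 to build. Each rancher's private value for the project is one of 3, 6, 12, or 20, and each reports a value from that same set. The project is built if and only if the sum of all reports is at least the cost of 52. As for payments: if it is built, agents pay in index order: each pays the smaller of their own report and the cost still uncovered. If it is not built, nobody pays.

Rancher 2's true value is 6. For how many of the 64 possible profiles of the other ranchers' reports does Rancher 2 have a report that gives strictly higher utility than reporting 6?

4

Others report (12, 20, 20): truth gives 0; report 3 gives 3 > 0. Violating.
Others report (20, 12, 20): truth gives 0; report 3 gives 3 > 0. Violating.
Others report (20, 20, 12): truth gives 0; report 3 gives 3 > 0. Violating.
Others report (20, 20, 20): truth gives 0; report 3 gives 3 > 0. Violating.
Others report (3, 3, 3): truth gives 0; no alternative beats it.
Others report (3, 3, 6): truth gives 0; no alternative beats it.
(Checking all 64 profiles: 4 have a profitable deviation, 60 do not.)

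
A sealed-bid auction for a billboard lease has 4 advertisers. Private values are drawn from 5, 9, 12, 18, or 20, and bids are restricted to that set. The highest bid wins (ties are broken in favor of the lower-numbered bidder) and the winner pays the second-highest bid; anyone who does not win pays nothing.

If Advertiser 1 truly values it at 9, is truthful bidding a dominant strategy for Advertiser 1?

Yes

Check each profile of the others' bids and compare truth against every alternative bid.
Others bid (5, 5, 5): truth gives 4, best alternative gives 4.
Others bid (5, 5, 9): truth gives 0, best alternative gives 0.
Others bid (5, 5, 12): truth gives 0, best alternative gives 0.
Others bid (5, 5, 18): truth gives 0, best alternative gives 0.
Others bid (5, 5, 20): truth gives 0, best alternative gives 0.
Others bid (5, 9, 5): truth gives 0, best alternative gives 0.
(Remaining 119 profiles checked similarly; truth is weakly best in each.)
In every case the truthful bid is at least as good as any alternative, so it is a dominant strategy.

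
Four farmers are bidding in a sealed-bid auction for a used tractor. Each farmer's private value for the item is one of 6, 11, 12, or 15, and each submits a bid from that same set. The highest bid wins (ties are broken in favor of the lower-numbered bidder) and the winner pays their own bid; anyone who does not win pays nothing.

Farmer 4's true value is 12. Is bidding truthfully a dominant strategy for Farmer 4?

No

Consider the case where Farmer 1 bids 6, Farmer 2 bids 6 and Farmer 3 bids 6.
Truthful bid 12: wins, pays 12, utility 12 - 12 = 0.
Bid 11 instead: wins, pays 11, utility 12 - 11 = 1.
Since 1 > 0, bidding 11 is strictly better here, so truthful bidding is not dominant.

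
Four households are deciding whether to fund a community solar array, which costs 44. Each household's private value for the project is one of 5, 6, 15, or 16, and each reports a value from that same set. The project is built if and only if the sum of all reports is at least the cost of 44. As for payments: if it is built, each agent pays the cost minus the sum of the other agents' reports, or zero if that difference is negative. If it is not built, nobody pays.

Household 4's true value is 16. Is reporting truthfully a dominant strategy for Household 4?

Yes

Check each profile of the others' reports and compare truth against every alternative report.
Others report (15, 15, 15): truth gives 16, best alternative gives 16.
Others report (15, 15, 16): truth gives 16, best alternative gives 16.
Others report (15, 16, 15): truth gives 16, best alternative gives 16.
Others report (15, 16, 16): truth gives 16, best alternative gives 16.
Others report (16, 15, 15): truth gives 16, best alternative gives 16.
Others report (16, 15, 16): truth gives 16, best alternative gives 16.
(Remaining 58 profiles checked similarly; truth is weakly best in each.)
In every case the truthful report is at least as good as any alternative, so it is a dominant strategy.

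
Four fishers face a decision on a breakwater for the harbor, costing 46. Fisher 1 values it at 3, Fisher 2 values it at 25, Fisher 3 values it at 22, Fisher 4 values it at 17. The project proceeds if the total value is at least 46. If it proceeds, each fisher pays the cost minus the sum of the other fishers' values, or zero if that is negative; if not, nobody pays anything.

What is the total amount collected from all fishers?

Total value 67 ≥ cost 46, so it is built.
Fisher 1: others sum to 64; max(0, 46 - 64) = 0.
Fisher 2: others sum to 42; max(0, 46 - 42) = 4.
Fisher 3: others sum to 45; max(0, 46 - 45) = 1.
Fisher 4: others sum to 50; max(0, 46 - 50) = 0.
Total collected = 0 + 4 + 1 + 0 = 5.

5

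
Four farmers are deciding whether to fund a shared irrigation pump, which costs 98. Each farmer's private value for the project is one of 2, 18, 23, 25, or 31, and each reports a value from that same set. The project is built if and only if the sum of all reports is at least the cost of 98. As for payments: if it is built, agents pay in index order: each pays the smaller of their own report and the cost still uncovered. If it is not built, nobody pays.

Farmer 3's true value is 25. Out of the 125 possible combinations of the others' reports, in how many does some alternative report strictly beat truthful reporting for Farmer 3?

23

Others report (18, 31, 31): truth gives 0; report 18 gives 7 > 0. Violating.
Others report (23, 23, 31): truth gives 0; report 23 gives 2 > 0. Violating.
Others report (23, 25, 31): truth gives 0; report 23 gives 2 > 0. Violating.
Others report (23, 31, 23): truth gives 0; report 23 gives 2 > 0. Violating.
Others report (2, 2, 2): truth gives 0; no alternative beats it.
Others report (2, 2, 18): truth gives 0; no alternative beats it.
(Checking all 125 profiles: 23 have a profitable deviation, 102 do not.)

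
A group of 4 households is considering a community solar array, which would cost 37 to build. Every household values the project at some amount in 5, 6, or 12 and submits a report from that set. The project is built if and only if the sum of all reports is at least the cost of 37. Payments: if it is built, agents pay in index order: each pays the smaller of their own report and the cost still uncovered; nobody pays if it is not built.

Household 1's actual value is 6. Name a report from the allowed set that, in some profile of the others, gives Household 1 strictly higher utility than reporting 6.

5

Suppose Household 2 reports 12, Household 3 reports 12 and Household 4 reports 12.
Report 6: project built, pays 6, utility 6 - 6 = 0.
Report 5: project built, pays 5, utility 6 - 5 = 1.
So reporting 5 beats truth here (1 > 0).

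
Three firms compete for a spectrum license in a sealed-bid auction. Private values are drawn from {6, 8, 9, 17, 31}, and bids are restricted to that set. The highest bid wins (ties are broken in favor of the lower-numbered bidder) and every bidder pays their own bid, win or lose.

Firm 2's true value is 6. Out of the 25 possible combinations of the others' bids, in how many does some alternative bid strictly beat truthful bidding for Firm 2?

Others bid (6, 6): truth gives -6; bid 8 gives -2 > -6. Violating.
Others bid (6, 8): truth gives -6; bid 8 gives -2 > -6. Violating.
Others bid (6, 9): truth gives -6; bid 9 gives -3 > -6. Violating.
Others bid (8, 6): truth gives -6; bid 9 gives -3 > -6. Violating.
Others bid (6, 17): truth gives -6; no alternative beats it.
Others bid (6, 31): truth gives -6; no alternative beats it.
(Checking all 25 profiles: 6 have a profitable deviation, 19 do not.)

6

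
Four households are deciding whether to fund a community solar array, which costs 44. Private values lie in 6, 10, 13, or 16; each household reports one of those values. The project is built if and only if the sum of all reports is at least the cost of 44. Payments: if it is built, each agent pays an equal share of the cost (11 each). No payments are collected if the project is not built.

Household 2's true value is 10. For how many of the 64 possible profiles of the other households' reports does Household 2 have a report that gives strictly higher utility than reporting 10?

12

Others report (6, 13, 16): truth gives -1; report 6 gives 0 > -1. Violating.
Others report (6, 16, 13): truth gives -1; report 6 gives 0 > -1. Violating.
Others report (10, 10, 16): truth gives -1; report 6 gives 0 > -1. Violating.
Others report (10, 13, 13): truth gives -1; report 6 gives 0 > -1. Violating.
Others report (6, 6, 6): truth gives 0; no alternative beats it.
Others report (6, 6, 10): truth gives 0; no alternative beats it.
(Checking all 64 profiles: 12 have a profitable deviation, 52 do not.)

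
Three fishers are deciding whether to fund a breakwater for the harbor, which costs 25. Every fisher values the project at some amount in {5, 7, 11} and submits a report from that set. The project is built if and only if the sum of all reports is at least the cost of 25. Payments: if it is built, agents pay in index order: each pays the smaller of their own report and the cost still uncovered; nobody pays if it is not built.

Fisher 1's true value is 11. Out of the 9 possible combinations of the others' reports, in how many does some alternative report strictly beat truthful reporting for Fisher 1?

3

Others report (7, 11): truth gives 0; report 7 gives 4 > 0. Violating.
Others report (11, 7): truth gives 0; report 7 gives 4 > 0. Violating.
Others report (11, 11): truth gives 0; report 5 gives 6 > 0. Violating.
Others report (5, 5): truth gives 0; no alternative beats it.
Others report (5, 7): truth gives 0; no alternative beats it.
(Checking all 9 profiles: 3 have a profitable deviation, 6 do not.)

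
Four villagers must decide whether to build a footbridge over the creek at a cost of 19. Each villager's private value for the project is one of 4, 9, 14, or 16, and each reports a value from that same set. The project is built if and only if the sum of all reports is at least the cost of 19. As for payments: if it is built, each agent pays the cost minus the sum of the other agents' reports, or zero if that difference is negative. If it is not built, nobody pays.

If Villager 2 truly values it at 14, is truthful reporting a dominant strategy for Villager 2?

Yes

Check each profile of the others' reports and compare truth against every alternative report.
Others report (4, 4, 14): truth gives 14, best alternative gives 14.
Others report (4, 4, 16): truth gives 14, best alternative gives 14.
Others report (4, 9, 9): truth gives 14, best alternative gives 14.
Others report (4, 9, 14): truth gives 14, best alternative gives 14.
Others report (4, 9, 16): truth gives 14, best alternative gives 14.
Others report (4, 14, 4): truth gives 14, best alternative gives 14.
(Remaining 58 profiles checked similarly; truth is weakly best in each.)
In every case the truthful report is at least as good as any alternative, so it is a dominant strategy.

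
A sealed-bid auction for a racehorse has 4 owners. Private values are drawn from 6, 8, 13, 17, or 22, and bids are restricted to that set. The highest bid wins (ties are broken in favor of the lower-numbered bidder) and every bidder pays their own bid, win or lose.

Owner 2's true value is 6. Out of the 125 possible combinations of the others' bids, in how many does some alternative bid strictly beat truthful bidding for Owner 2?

Others bid (6, 6, 6): truth gives -6; bid 8 gives -2 > -6. Violating.
Others bid (6, 6, 8): truth gives -6; bid 8 gives -2 > -6. Violating.
Others bid (6, 8, 6): truth gives -6; bid 8 gives -2 > -6. Violating.
Others bid (6, 8, 8): truth gives -6; bid 8 gives -2 > -6. Violating.
Others bid (6, 6, 13): truth gives -6; no alternative beats it.
Others bid (6, 6, 17): truth gives -6; no alternative beats it.
(Checking all 125 profiles: 4 have a profitable deviation, 121 do not.)

4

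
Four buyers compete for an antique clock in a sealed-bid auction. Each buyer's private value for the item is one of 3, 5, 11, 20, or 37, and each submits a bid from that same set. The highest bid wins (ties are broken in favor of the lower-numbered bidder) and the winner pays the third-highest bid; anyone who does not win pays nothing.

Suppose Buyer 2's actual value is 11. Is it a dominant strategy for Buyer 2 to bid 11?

No

Consider the case where Buyer 1 bids 3, Buyer 3 bids 3 and Buyer 4 bids 20.
Truthful bid 11: loses, pays 0, utility 0.
Bid 20 instead: wins, pays 3, utility 11 - 3 = 8.
Since 8 > 0, bidding 20 is strictly better here, so truthful bidding is not dominant.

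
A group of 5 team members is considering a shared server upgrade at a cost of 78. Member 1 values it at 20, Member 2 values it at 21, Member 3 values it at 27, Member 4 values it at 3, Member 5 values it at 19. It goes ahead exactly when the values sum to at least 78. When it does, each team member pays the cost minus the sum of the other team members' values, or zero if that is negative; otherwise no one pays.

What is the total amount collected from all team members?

39

Total value 90 ≥ cost 78, so it is built.
Member 1: others sum to 70; max(0, 78 - 70) = 8.
Member 2: others sum to 69; max(0, 78 - 69) = 9.
Member 3: others sum to 63; max(0, 78 - 63) = 15.
Member 4: others sum to 87; max(0, 78 - 87) = 0.
Member 5: others sum to 71; max(0, 78 - 71) = 7.
Total collected = 8 + 9 + 15 + 0 + 7 = 39.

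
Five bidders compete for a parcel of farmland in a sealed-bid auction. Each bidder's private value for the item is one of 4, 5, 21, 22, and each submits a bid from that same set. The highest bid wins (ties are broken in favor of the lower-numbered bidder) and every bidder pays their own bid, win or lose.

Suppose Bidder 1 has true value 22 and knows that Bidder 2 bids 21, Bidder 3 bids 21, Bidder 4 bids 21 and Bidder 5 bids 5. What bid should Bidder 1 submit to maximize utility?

Bid 4: loses but pays 4, utility -4.
Bid 5: loses but pays 5, utility -5.
Bid 21: wins, pays 21, utility 22 - 21 = 1.
Bid 22: wins, pays 22, utility 22 - 22 = 0.
The best choice is 21 with utility 1.

21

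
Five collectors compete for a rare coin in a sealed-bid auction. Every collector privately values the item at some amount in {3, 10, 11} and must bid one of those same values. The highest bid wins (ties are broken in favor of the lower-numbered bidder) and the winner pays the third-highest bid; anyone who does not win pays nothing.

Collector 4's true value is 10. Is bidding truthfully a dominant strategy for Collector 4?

Consider the case where Collector 1 bids 3, Collector 2 bids 3, Collector 3 bids 3 and Collector 5 bids 11.
Truthful bid 10: loses, pays 0, utility 0.
Bid 11 instead: wins, pays 3, utility 10 - 3 = 7.
Since 7 > 0, bidding 11 is strictly better here, so truthful bidding is not dominant.

No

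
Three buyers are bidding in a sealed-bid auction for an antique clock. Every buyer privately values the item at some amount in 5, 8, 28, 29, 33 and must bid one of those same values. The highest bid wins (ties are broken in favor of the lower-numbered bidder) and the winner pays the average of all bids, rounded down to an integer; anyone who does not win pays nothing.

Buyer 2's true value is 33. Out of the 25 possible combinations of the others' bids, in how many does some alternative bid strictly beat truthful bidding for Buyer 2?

Others bid (5, 5): truth gives 19; bid 8 gives 27 > 19. Violating.
Others bid (5, 8): truth gives 18; bid 8 gives 26 > 18. Violating.
Others bid (5, 28): truth gives 11; bid 28 gives 13 > 11. Violating.
Others bid (5, 29): truth gives 11; bid 29 gives 12 > 11. Violating.
Others bid (5, 33): truth gives 10; no alternative beats it.
Others bid (8, 33): truth gives 9; no alternative beats it.
(Checking all 25 profiles: 12 have a profitable deviation, 13 do not.)

12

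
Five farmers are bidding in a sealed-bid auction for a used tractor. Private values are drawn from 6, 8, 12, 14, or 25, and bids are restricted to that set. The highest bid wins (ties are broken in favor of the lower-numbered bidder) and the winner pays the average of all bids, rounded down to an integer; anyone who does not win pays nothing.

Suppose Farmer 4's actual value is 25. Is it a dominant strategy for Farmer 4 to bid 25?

No

Consider the case where Farmer 1 bids 6, Farmer 2 bids 6, Farmer 3 bids 6 and Farmer 5 bids 6.
Truthful bid 25: wins, pays 9, utility 25 - 9 = 16.
Bid 8 instead: wins, pays 6, utility 25 - 6 = 19.
Since 19 > 16, bidding 8 is strictly better here, so truthful bidding is not dominant.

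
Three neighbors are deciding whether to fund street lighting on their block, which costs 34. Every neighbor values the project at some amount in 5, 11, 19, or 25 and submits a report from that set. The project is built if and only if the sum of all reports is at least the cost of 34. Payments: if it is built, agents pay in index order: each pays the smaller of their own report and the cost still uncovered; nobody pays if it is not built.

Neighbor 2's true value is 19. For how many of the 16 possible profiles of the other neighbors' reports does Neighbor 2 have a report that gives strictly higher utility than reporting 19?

12

Others report (5, 19): truth gives 0; report 11 gives 8 > 0. Violating.
Others report (5, 25): truth gives 0; report 5 gives 14 > 0. Violating.
Others report (11, 19): truth gives 0; report 5 gives 14 > 0. Violating.
Others report (11, 25): truth gives 0; report 5 gives 14 > 0. Violating.
Others report (5, 5): truth gives 0; no alternative beats it.
Others report (5, 11): truth gives 0; no alternative beats it.
(Checking all 16 profiles: 12 have a profitable deviation, 4 do not.)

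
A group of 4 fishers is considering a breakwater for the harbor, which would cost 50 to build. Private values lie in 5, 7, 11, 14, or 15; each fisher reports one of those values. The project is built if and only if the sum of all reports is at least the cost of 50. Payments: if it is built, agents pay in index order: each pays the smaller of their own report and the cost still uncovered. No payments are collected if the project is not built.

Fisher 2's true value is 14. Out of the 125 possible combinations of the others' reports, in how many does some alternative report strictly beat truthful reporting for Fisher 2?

20

Others report (11, 14, 14): truth gives 0; report 11 gives 3 > 0. Violating.
Others report (11, 14, 15): truth gives 0; report 11 gives 3 > 0. Violating.
Others report (11, 15, 14): truth gives 0; report 11 gives 3 > 0. Violating.
Others report (11, 15, 15): truth gives 0; report 11 gives 3 > 0. Violating.
Others report (5, 5, 5): truth gives 0; no alternative beats it.
Others report (5, 5, 7): truth gives 0; no alternative beats it.
(Checking all 125 profiles: 20 have a profitable deviation, 105 do not.)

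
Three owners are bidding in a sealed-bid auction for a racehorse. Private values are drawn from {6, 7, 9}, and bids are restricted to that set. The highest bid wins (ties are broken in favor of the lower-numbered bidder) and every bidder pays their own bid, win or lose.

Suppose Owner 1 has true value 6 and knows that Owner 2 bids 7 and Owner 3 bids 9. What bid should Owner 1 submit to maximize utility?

Bid 6: loses but pays 6, utility -6.
Bid 7: loses but pays 7, utility -7.
Bid 9: wins, pays 9, utility 6 - 9 = -3.
The best choice is 9 with utility -3.

9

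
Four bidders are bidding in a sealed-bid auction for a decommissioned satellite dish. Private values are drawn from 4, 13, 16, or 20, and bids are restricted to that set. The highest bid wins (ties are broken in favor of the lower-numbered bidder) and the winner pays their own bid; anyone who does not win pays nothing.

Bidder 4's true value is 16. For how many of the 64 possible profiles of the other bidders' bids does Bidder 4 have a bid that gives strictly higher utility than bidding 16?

1

Others bid (4, 4, 4): truth gives 0; bid 13 gives 3 > 0. Violating.
Others bid (4, 4, 13): truth gives 0; no alternative beats it.
Others bid (4, 4, 16): truth gives 0; no alternative beats it.
(Checking all 64 profiles: 1 has a profitable deviation, 63 do not.)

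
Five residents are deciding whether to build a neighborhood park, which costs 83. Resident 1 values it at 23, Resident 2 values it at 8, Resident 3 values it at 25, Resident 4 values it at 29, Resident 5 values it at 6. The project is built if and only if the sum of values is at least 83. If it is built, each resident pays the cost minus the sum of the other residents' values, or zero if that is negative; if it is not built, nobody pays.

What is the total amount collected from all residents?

Total value 91 ≥ cost 83, so it is built.
Resident 1: others sum to 68; max(0, 83 - 68) = 15.
Resident 2: others sum to 83; max(0, 83 - 83) = 0.
Resident 3: others sum to 66; max(0, 83 - 66) = 17.
Resident 4: others sum to 62; max(0, 83 - 62) = 21.
Resident 5: others sum to 85; max(0, 83 - 85) = 0.
Total collected = 15 + 0 + 17 + 21 + 0 = 53.

53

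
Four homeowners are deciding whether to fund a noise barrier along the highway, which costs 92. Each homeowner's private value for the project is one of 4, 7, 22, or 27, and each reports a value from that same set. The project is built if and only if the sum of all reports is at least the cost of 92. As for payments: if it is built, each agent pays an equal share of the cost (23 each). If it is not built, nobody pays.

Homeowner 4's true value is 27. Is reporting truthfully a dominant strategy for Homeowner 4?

Yes

Check each profile of the others' reports and compare truth against every alternative report.
Others report (22, 22, 22): truth gives 4, best alternative gives 0.
Others report (22, 22, 27): truth gives 4, best alternative gives 4.
Others report (22, 27, 22): truth gives 4, best alternative gives 4.
Others report (22, 27, 27): truth gives 4, best alternative gives 4.
Others report (27, 22, 22): truth gives 4, best alternative gives 4.
Others report (27, 22, 27): truth gives 4, best alternative gives 4.
(Remaining 58 profiles checked similarly; truth is weakly best in each.)
In every case the truthful report is at least as good as any alternative, so it is a dominant strategy.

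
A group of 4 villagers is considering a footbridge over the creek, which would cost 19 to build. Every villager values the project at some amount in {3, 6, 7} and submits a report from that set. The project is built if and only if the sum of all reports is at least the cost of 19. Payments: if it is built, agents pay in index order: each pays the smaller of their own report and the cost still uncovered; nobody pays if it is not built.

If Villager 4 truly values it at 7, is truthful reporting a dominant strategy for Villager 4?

Check each profile of the others' reports and compare truth against every alternative report.
Others report (6, 6, 7): truth gives 7, best alternative gives 7.
Others report (6, 7, 6): truth gives 7, best alternative gives 7.
Others report (6, 7, 7): truth gives 7, best alternative gives 7.
Others report (7, 6, 6): truth gives 7, best alternative gives 7.
Others report (7, 6, 7): truth gives 7, best alternative gives 7.
Others report (7, 7, 6): truth gives 7, best alternative gives 7.
(Remaining 21 profiles checked similarly; truth is weakly best in each.)
In every case the truthful report is at least as good as any alternative, so it is a dominant strategy.

Yes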